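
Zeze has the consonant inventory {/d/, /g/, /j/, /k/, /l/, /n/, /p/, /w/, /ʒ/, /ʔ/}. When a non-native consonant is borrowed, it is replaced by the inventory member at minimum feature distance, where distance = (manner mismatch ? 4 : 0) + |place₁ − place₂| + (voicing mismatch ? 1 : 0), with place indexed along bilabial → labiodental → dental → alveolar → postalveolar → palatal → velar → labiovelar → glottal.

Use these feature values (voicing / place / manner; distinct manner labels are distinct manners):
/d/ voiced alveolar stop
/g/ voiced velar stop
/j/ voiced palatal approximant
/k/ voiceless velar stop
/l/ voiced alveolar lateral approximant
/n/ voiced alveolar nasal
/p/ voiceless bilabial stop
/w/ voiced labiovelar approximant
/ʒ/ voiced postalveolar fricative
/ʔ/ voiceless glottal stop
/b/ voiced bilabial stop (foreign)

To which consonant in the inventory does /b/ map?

/p/ is closest: same manner (stop), place distance 0 (bilabial→bilabial), voicing differs (+1); total 1. Next closest is /d/ at distance 3.

p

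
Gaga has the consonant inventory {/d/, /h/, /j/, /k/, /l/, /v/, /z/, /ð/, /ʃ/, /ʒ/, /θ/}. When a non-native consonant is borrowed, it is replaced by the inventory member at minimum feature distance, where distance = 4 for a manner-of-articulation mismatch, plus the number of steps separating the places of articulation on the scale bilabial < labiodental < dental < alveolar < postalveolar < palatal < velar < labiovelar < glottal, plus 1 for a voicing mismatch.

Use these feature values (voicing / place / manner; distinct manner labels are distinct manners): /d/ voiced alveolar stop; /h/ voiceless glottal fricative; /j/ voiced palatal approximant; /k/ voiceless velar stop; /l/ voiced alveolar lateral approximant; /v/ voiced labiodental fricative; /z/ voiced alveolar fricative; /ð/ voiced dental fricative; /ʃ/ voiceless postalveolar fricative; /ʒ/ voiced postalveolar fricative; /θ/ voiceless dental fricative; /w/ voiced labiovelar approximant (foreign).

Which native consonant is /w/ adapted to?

/j/ is closest: same manner (approximant), place distance 2 (labiovelar→palatal), same voicing; total 2. Next closest is /h/ at distance 6.

j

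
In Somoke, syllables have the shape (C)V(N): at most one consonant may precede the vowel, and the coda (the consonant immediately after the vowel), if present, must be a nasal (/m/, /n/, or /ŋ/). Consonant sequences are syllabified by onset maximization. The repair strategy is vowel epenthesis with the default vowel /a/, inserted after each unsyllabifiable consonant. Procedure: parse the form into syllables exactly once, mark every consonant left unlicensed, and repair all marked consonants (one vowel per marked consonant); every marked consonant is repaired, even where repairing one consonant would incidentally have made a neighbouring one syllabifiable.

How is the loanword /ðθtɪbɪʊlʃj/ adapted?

The consonants /ð/, /θ/, /l/, /ʃ/, /j/ cannot be parsed into a legal (C)V(N) syllable (only a nasal (/m/, /n/, or /ŋ/) is licensed in coda position; onsets are limited to one consonant).
Epenthesis after each stranded consonant: /ð/ → /ða/, /θ/ → /θa/, /l/ → /la/, /ʃ/ → /ʃa/, /j/ → /ja/.

ðaθatɪbɪʊlaʃaja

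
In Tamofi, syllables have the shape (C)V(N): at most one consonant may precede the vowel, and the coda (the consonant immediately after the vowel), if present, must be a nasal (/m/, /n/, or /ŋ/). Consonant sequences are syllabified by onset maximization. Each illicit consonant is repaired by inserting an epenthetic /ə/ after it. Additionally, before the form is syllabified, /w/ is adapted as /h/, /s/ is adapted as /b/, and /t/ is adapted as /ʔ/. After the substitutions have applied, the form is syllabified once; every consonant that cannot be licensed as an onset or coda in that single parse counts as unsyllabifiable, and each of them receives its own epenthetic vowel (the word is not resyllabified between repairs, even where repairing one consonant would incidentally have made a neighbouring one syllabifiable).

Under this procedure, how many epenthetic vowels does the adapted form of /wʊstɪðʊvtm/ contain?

4

After substitution the input is /hʊbʔɪðʊvʔm/.
The unsyllabifiable consonants are /b/, /v/, /ʔ/, /m/; each receives one epenthetic vowel.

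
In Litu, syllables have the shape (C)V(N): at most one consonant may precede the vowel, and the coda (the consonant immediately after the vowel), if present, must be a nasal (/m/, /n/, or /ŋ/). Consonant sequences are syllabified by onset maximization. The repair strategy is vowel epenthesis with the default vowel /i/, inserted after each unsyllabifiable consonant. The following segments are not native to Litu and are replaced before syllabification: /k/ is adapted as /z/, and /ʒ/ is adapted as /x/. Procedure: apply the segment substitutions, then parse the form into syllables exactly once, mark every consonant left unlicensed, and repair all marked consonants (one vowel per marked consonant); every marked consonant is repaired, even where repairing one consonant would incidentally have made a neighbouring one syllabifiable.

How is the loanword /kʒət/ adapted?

zixəti

Substitution: /k/ → /z/, /ʒ/ → /x/, giving /zxət/.
Under (C)V(N), the unsyllabifiable consonants are /z/, /t/ (only a nasal (/m/, /n/, or /ŋ/) is licensed in coda position; onsets are limited to one consonant).
Epenthesis after each stranded consonant: /z/ → /zi/, /t/ → /ti/.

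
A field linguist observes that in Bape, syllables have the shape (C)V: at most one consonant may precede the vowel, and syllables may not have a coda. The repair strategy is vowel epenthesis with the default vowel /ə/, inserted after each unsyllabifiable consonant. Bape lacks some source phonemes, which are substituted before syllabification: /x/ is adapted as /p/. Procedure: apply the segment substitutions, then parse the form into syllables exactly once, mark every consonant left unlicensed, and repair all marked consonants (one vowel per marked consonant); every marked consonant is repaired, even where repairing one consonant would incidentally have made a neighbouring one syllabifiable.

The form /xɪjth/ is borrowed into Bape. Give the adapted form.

Substitution: /x/ → /p/, giving /pɪjth/.
Under (C)V, the unsyllabifiable consonants are /j/, /t/, /h/ (no codas are permitted; onsets are limited to one consonant).
Each unlicensed consonant becomes the onset of a new syllable: /j/ → /jə/, /t/ → /tə/, /h/ → /hə/.

pɪjətəhə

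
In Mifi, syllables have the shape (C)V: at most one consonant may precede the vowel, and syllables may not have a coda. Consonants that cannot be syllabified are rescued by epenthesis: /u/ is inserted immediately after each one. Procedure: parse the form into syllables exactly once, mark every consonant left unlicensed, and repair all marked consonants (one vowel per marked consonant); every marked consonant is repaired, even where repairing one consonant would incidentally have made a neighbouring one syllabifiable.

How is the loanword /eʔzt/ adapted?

The consonants /ʔ/, /z/, /t/ cannot be parsed into a legal (C)V syllable (no codas are permitted; onsets are limited to one consonant).
Each unlicensed consonant becomes the onset of a new syllable: /ʔ/ → /ʔu/, /z/ → /zu/, /t/ → /tu/.

eʔuzutu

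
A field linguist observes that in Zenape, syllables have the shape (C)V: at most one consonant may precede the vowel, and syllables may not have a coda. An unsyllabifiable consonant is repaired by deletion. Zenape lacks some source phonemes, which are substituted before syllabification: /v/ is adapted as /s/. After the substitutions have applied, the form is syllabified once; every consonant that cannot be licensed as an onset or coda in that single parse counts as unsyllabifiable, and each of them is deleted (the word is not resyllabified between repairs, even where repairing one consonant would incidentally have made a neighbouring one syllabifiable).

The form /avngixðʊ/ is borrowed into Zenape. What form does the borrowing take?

agiðʊ

Substitution: /v/ → /s/, giving /asngixðʊ/.
The consonants /s/, /n/, /x/ cannot be parsed into a legal (C)V syllable (no codas are permitted; onsets are limited to one consonant).
Deleting the stranded consonants removes /s/, /n/, /x/.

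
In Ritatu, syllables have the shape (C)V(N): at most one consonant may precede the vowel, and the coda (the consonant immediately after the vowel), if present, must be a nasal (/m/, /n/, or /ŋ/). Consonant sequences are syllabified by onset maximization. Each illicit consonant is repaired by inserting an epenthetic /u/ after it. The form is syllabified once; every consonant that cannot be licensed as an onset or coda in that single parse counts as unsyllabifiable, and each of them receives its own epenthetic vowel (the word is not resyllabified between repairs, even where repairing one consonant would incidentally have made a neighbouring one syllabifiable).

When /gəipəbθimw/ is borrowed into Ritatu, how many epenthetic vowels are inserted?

2

The unsyllabifiable consonants are /b/, /w/; each receives one epenthetic vowel.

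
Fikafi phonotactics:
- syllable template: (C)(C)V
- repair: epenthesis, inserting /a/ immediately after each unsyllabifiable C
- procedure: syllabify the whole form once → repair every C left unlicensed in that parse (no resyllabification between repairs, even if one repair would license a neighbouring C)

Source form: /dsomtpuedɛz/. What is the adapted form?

dsomatpuedɛza

The consonants /m/, /z/ cannot be parsed into a legal (C)(C)V syllable (no codas are permitted; onsets may contain at most 2 consonants).
Inserting the epenthetic vowel yields /m/ → /ma/, /z/ → /za/.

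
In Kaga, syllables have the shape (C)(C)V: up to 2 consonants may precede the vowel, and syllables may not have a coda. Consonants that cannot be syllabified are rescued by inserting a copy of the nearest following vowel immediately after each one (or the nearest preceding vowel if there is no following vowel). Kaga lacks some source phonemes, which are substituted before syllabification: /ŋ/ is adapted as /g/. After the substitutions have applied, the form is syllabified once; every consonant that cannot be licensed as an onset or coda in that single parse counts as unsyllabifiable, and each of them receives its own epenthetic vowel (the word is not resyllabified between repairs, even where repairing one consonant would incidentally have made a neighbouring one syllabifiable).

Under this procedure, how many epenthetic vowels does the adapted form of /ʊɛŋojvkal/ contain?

After substitution the input is /ʊɛgojvkal/.
The unsyllabifiable consonants are /j/, /l/; each receives one epenthetic vowel.

2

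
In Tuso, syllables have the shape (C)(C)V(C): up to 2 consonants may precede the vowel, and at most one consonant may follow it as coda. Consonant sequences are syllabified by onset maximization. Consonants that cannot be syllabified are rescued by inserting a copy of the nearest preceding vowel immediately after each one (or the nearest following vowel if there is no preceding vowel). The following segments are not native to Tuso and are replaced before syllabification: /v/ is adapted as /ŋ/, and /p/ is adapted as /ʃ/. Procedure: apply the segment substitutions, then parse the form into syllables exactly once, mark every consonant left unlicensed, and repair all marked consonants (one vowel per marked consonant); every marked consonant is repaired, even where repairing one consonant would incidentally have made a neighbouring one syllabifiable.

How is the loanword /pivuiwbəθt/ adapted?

Substitution: /p/ → /ʃ/, /v/ → /ŋ/, giving /ʃiŋuiwbəθt/.
Under (C)(C)V(C), the unsyllabifiable consonants are /t/ (at most one coda consonant is licensed; onsets may contain at most 2 consonants).
Epenthesis after each stranded consonant: /t/ → /tə/.

ʃiŋuiwbəθtə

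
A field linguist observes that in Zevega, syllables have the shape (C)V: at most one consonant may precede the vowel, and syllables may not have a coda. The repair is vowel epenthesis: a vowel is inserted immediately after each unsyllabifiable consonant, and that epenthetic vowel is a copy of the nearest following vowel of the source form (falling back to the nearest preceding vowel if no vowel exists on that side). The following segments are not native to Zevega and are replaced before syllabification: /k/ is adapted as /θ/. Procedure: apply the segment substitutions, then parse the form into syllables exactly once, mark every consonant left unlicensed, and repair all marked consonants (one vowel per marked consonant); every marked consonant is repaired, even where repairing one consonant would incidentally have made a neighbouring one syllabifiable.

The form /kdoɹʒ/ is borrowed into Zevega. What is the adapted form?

Substitution: /k/ → /θ/, giving /θdoɹʒ/.
Syllabifying with onset maximization leaves /θ/, /ɹ/, /ʒ/ stranded (no codas are permitted; onsets are limited to one consonant).
Each unlicensed consonant becomes the onset of a new syllable: /θ/ → /θo/, /ɹ/ → /ɹo/, /ʒ/ → /ʒo/.

θodoɹoʒo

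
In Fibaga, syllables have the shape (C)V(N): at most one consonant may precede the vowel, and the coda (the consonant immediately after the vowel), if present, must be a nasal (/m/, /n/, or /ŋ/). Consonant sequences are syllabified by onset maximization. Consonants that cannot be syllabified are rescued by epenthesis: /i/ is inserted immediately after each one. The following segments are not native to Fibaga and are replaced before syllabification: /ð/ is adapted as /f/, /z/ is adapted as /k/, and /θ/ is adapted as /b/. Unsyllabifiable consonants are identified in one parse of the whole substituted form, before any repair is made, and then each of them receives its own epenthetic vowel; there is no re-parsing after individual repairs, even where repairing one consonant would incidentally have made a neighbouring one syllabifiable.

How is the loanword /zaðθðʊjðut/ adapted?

kafibifʊjifuti

Substitution: /z/ → /k/, /ð/ → /f/, /θ/ → /b/, giving /kafbfʊjfut/.
Syllabifying with onset maximization leaves /f/, /b/, /j/, /t/ stranded (only a nasal (/m/, /n/, or /ŋ/) is licensed in coda position; onsets are limited to one consonant).
Each unlicensed consonant becomes the onset of a new syllable: /f/ → /fi/, /b/ → /bi/, /j/ → /ji/, /t/ → /ti/.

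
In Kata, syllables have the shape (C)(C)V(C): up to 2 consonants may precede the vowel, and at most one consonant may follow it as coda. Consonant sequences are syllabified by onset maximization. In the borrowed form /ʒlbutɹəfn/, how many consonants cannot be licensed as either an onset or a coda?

The consonants /ʒ/, /n/ cannot be parsed into a legal (C)(C)V(C) syllable (at most one coda consonant is licensed; onsets may contain at most 2 consonants).

2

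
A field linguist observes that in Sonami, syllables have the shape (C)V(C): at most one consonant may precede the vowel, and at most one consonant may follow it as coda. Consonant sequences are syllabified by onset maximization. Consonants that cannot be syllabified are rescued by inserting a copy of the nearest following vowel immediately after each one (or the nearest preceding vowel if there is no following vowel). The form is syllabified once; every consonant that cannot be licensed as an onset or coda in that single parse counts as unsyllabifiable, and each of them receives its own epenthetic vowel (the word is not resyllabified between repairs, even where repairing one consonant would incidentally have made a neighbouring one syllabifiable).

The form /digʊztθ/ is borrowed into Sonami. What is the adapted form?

digʊztʊθʊ

The consonants /t/, /θ/ cannot be parsed into a legal (C)V(C) syllable (at most one coda consonant is licensed; onsets are limited to one consonant).
Epenthesis after each stranded consonant: /t/ → /tʊ/, /θ/ → /θʊ/.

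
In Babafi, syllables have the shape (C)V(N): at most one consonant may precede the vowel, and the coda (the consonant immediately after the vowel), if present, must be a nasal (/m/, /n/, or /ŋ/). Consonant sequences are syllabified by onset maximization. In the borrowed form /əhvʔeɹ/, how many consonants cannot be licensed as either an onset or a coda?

Syllabifying with onset maximization leaves /h/, /v/, /ɹ/ stranded (only a nasal (/m/, /n/, or /ŋ/) is licensed in coda position; onsets are limited to one consonant).

3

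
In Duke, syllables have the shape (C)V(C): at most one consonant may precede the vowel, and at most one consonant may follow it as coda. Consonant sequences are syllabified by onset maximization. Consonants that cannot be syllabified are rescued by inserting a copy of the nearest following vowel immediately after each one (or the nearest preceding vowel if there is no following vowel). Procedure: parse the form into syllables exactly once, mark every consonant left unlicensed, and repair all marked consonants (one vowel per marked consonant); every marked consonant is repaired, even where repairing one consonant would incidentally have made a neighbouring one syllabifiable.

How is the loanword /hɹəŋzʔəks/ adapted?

Syllabifying with onset maximization leaves /h/, /z/, /s/ stranded (at most one coda consonant is licensed; onsets are limited to one consonant).
Epenthesis after each stranded consonant: /h/ → /hə/, /z/ → /zə/, /s/ → /sə/.

həɹəŋzəʔəksə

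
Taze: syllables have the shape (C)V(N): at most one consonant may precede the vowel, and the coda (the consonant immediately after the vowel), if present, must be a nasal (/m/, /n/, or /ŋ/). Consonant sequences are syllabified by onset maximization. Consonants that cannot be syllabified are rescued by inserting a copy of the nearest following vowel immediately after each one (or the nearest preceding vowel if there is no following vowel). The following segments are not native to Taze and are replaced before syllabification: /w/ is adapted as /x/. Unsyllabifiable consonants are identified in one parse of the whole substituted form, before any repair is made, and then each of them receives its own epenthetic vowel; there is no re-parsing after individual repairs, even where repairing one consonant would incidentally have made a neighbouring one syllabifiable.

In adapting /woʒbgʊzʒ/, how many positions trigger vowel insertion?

After substitution the input is /xoʒbgʊzʒ/.
The unsyllabifiable consonants are /ʒ/, /b/, /z/, /ʒ/; each receives one epenthetic vowel.

4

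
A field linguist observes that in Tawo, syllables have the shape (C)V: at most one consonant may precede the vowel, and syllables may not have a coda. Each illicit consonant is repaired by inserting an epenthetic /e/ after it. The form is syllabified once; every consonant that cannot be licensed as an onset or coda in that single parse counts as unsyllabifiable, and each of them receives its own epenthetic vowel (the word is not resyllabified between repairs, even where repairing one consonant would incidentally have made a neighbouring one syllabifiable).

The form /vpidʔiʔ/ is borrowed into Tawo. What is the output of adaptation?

vepideʔiʔe

Syllabifying with onset maximization leaves /v/, /d/, /ʔ/ stranded (no codas are permitted; onsets are limited to one consonant).
Epenthesis after each stranded consonant: /v/ → /ve/, /d/ → /de/, /ʔ/ → /ʔe/.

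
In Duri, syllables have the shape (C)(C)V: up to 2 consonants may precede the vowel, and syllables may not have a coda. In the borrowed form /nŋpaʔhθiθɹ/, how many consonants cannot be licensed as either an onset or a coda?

4

The consonants /n/, /ʔ/, /θ/, /ɹ/ cannot be parsed into a legal (C)(C)V syllable (no codas are permitted; onsets may contain at most 2 consonants).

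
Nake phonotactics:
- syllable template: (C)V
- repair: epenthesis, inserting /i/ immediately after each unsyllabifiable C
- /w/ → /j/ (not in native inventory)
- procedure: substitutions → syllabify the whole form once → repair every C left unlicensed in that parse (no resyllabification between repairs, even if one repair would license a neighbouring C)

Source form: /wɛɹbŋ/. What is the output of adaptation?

jɛɹibiŋi

Substitution: /w/ → /j/, giving /jɛɹbŋ/.
Syllabifying with onset maximization leaves /ɹ/, /b/, /ŋ/ stranded (no codas are permitted; onsets are limited to one consonant).
Inserting the epenthetic vowel yields /ɹ/ → /ɹi/, /b/ → /bi/, /ŋ/ → /ŋi/.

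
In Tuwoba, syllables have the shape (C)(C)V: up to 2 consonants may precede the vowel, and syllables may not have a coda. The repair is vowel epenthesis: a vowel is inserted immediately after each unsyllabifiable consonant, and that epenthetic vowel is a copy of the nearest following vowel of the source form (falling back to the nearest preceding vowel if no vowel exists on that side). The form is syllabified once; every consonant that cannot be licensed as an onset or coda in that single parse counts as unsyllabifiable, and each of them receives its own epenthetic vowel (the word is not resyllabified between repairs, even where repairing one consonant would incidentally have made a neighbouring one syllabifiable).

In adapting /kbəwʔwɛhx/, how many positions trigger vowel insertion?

The unsyllabifiable consonants are /w/, /h/, /x/; each receives one epenthetic vowel.

3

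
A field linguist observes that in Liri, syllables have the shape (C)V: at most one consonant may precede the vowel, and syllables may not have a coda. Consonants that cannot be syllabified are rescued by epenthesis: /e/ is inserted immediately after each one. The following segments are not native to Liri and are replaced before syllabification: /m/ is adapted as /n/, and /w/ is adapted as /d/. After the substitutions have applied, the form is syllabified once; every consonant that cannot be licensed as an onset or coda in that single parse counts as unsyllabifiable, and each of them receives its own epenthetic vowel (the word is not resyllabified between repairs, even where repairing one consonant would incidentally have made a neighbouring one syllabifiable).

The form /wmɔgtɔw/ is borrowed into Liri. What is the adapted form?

Substitution: /w/ → /d/, /m/ → /n/, giving /dnɔgtɔd/.
The consonants /d/, /g/, /d/ cannot be parsed into a legal (C)V syllable (no codas are permitted; onsets are limited to one consonant).
Epenthesis after each stranded consonant: /d/ → /de/, /g/ → /ge/, /d/ → /de/.

denɔgetɔde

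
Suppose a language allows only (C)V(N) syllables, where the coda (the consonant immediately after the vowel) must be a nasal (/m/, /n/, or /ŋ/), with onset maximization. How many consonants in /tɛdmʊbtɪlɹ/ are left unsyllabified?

4

Syllabifying with onset maximization leaves /d/, /b/, /l/, /ɹ/ stranded (only a nasal (/m/, /n/, or /ŋ/) is licensed in coda position; onsets are limited to one consonant).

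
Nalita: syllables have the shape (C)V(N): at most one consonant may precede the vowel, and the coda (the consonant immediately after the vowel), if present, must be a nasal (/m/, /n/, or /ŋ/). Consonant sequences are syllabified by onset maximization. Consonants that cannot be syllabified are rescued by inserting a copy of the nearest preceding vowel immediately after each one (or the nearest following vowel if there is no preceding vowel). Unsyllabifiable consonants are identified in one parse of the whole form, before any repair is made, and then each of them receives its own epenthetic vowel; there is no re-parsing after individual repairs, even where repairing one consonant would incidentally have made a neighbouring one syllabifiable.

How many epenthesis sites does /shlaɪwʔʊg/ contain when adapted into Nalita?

4

The unsyllabifiable consonants are /s/, /h/, /w/, /g/; each receives one epenthetic vowel.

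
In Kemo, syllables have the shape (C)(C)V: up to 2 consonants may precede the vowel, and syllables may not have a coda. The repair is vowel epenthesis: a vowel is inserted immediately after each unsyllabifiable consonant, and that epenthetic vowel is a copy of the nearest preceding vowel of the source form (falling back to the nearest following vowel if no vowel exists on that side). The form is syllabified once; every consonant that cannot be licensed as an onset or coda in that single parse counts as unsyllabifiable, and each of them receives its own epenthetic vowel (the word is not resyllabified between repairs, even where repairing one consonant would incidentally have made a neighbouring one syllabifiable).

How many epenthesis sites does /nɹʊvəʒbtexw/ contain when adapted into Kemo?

The unsyllabifiable consonants are /ʒ/, /x/, /w/; each receives one epenthetic vowel.

3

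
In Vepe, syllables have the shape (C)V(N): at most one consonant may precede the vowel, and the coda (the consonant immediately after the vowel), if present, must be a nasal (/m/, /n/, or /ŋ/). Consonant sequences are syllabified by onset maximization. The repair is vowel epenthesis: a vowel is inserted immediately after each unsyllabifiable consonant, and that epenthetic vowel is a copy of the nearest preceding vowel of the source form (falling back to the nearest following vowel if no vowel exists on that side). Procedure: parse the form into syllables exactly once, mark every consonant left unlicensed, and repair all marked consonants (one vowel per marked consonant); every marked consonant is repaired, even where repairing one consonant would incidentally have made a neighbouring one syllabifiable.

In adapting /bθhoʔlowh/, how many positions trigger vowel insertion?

The unsyllabifiable consonants are /b/, /θ/, /ʔ/, /w/, /h/; each receives one epenthetic vowel.

5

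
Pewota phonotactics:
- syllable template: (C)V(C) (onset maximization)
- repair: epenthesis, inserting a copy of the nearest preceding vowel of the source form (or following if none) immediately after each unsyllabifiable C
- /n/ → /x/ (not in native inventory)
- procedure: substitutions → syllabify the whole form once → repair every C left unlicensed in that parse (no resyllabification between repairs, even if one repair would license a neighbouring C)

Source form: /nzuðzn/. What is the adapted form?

xuzuðzuxu

Substitution: /n/ → /x/, giving /xzuðzx/.
Under (C)V(C), the unsyllabifiable consonants are /x/, /z/, /x/ (at most one coda consonant is licensed; onsets are limited to one consonant).
Each unlicensed consonant becomes the onset of a new syllable: /x/ → /xu/, /z/ → /zu/, /x/ → /xu/.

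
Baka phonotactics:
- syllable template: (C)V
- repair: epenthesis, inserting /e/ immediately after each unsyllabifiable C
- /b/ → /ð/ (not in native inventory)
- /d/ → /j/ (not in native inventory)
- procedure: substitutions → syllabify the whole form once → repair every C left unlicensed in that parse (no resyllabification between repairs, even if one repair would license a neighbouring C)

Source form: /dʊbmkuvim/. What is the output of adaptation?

jʊðemekuvime

Substitution: /d/ → /j/, /b/ → /ð/, giving /jʊðmkuvim/.
Syllabifying with onset maximization leaves /ð/, /m/, /m/ stranded (no codas are permitted; onsets are limited to one consonant).
Each unlicensed consonant becomes the onset of a new syllable: /ð/ → /ðe/, /m/ → /me/, /m/ → /me/.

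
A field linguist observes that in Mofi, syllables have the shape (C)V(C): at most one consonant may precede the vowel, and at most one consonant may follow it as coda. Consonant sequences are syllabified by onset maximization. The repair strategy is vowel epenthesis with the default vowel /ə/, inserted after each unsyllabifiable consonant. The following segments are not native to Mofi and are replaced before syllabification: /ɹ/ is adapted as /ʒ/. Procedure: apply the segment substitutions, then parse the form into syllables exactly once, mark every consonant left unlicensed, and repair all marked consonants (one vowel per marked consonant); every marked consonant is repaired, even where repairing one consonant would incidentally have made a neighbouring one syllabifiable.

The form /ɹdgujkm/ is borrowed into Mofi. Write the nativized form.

ʒədəgujkəmə

Substitution: /ɹ/ → /ʒ/, giving /ʒdgujkm/.
Under (C)V(C), the unsyllabifiable consonants are /ʒ/, /d/, /k/, /m/ (at most one coda consonant is licensed; onsets are limited to one consonant).
Each unlicensed consonant becomes the onset of a new syllable: /ʒ/ → /ʒə/, /d/ → /də/, /k/ → /kə/, /m/ → /mə/.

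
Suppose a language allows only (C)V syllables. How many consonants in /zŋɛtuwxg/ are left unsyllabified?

4

Under (C)V, the unsyllabifiable consonants are /z/, /w/, /x/, /g/ (no codas are permitted; onsets are limited to one consonant).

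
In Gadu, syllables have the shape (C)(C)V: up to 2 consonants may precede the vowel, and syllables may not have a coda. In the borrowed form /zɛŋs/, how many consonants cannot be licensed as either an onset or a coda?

Under (C)(C)V, the unsyllabifiable consonants are /ŋ/, /s/ (no codas are permitted; onsets may contain at most 2 consonants).

2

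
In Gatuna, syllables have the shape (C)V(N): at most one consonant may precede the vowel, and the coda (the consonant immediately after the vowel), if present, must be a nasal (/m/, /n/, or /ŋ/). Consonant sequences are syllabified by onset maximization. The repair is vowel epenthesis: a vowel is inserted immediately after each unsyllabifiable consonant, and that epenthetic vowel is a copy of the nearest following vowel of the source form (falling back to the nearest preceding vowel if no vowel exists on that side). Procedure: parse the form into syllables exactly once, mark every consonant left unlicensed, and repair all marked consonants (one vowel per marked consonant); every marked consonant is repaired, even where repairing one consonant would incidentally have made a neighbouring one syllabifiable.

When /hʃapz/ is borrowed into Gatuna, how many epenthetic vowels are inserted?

The unsyllabifiable consonants are /h/, /p/, /z/; each receives one epenthetic vowel.

3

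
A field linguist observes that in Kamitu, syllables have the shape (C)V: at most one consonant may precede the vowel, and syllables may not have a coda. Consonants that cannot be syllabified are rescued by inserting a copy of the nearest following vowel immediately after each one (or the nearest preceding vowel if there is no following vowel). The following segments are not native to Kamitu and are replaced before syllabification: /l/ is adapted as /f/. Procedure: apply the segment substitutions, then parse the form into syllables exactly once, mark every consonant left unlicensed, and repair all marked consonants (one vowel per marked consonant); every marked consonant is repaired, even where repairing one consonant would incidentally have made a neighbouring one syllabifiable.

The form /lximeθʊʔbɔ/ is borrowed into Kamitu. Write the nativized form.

Substitution: /l/ → /f/, giving /fximeθʊʔbɔ/.
Syllabifying with onset maximization leaves /f/, /ʔ/ stranded (no codas are permitted; onsets are limited to one consonant).
Inserting the epenthetic vowel yields /f/ → /fi/, /ʔ/ → /ʔɔ/.

fiximeθʊʔɔbɔ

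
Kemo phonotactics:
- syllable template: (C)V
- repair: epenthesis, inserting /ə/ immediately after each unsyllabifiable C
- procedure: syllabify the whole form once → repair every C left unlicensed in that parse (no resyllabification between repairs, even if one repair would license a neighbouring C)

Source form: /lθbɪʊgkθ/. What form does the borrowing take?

Syllabifying with onset maximization leaves /l/, /θ/, /g/, /k/, /θ/ stranded (no codas are permitted; onsets are limited to one consonant).
Epenthesis after each stranded consonant: /l/ → /lə/, /θ/ → /θə/, /g/ → /gə/, /k/ → /kə/, /θ/ → /θə/.

ləθəbɪʊgəkəθə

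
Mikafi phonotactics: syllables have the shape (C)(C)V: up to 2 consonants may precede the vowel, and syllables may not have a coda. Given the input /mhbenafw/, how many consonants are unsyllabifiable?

Syllabifying with onset maximization leaves /m/, /f/, /w/ stranded (no codas are permitted; onsets may contain at most 2 consonants).

3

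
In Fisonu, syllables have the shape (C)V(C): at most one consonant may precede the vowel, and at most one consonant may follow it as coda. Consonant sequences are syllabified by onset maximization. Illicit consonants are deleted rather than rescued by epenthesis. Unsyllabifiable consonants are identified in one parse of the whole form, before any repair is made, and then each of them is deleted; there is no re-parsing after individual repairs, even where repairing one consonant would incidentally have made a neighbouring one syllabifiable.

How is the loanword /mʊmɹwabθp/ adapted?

mʊmwab

Syllabifying with onset maximization leaves /ɹ/, /θ/, /p/ stranded (at most one coda consonant is licensed; onsets are limited to one consonant).
Deleting the stranded consonants removes /ɹ/, /θ/, /p/.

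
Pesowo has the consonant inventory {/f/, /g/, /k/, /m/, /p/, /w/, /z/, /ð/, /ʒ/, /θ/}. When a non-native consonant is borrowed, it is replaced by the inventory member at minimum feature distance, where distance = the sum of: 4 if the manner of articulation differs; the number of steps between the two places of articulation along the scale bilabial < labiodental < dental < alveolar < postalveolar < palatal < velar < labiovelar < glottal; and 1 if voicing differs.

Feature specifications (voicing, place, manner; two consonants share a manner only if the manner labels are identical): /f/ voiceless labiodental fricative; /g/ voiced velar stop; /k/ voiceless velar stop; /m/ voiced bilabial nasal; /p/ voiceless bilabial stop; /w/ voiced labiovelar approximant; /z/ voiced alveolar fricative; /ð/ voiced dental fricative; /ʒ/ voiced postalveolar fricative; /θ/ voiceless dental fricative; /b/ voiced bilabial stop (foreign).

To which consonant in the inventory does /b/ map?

/p/ is closest: same manner (stop), place distance 0 (bilabial→bilabial), voicing differs (+1); total 1. Next closest is /m/ at distance 4.

p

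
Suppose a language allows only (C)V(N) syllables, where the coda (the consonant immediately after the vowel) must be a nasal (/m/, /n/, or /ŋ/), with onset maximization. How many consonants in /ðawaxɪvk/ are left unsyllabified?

2

The consonants /v/, /k/ cannot be parsed into a legal (C)V(N) syllable (only a nasal (/m/, /n/, or /ŋ/) is licensed in coda position; onsets are limited to one consonant).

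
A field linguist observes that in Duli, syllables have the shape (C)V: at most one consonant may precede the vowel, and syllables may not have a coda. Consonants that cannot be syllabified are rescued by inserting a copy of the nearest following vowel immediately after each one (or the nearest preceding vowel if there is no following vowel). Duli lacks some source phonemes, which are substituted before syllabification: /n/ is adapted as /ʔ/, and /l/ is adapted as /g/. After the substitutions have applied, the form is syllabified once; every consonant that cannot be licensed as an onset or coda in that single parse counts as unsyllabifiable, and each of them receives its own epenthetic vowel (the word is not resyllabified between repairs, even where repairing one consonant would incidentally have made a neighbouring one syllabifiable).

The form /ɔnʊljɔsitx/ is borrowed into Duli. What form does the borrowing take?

ɔʔʊgɔjɔsitixi

Substitution: /n/ → /ʔ/, /l/ → /g/, giving /ɔʔʊgjɔsitx/.
Under (C)V, the unsyllabifiable consonants are /g/, /t/, /x/ (no codas are permitted; onsets are limited to one consonant).
Each unlicensed consonant becomes the onset of a new syllable: /g/ → /gɔ/, /t/ → /ti/, /x/ → /xi/.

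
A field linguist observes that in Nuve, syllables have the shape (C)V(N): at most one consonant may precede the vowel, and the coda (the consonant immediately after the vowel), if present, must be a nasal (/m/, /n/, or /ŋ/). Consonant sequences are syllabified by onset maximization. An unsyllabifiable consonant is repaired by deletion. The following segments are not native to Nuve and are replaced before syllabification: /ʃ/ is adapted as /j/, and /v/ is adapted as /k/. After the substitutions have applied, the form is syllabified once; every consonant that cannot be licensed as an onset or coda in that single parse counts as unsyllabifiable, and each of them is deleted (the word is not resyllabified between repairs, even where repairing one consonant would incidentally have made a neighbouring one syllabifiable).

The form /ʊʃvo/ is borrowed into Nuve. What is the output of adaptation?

Substitution: /ʃ/ → /j/, /v/ → /k/, giving /ʊjko/.
Syllabifying with onset maximization leaves /j/ stranded (only a nasal (/m/, /n/, or /ŋ/) is licensed in coda position; onsets are limited to one consonant).
Deleting the stranded consonants removes /j/.

ʊko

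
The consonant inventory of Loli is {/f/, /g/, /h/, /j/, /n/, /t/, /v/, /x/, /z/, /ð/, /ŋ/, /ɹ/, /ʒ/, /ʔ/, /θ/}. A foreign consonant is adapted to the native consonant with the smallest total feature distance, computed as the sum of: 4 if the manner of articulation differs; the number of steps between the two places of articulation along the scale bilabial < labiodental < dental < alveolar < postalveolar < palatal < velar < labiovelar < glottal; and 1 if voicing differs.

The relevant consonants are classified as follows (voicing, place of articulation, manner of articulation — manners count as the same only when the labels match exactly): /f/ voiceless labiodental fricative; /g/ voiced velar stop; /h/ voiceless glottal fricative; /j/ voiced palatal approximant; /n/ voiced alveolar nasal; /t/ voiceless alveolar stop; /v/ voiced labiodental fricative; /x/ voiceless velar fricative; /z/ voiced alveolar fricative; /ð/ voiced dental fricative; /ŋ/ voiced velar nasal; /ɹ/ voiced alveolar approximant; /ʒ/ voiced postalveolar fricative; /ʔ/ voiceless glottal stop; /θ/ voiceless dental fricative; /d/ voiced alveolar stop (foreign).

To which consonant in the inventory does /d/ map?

t

/t/ is closest: same manner (stop), place distance 0 (alveolar→alveolar), voicing differs (+1); total 1. Next closest is /g/ at distance 3.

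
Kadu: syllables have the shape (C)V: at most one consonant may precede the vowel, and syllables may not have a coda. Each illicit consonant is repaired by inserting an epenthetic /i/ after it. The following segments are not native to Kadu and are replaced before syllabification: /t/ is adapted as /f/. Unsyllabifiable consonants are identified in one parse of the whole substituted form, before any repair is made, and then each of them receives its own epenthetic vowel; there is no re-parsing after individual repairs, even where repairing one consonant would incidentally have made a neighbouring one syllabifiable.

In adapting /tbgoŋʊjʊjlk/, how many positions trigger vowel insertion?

After substitution the input is /fbgoŋʊjʊjlk/.
The unsyllabifiable consonants are /f/, /b/, /j/, /l/, /k/; each receives one epenthetic vowel.

5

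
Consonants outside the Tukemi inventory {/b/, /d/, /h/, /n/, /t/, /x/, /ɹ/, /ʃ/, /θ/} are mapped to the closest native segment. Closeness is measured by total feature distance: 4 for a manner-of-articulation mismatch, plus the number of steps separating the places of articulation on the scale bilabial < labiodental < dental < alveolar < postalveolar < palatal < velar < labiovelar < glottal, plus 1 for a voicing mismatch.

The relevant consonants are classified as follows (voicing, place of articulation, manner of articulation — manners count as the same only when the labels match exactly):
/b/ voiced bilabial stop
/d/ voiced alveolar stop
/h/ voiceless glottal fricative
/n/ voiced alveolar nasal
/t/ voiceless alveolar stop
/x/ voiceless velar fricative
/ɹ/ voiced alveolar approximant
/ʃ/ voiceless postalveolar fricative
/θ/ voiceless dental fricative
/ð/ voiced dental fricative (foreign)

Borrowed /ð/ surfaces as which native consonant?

/θ/ is closest: same manner (fricative), place distance 0 (dental→dental), voicing differs (+1); total 1. Next closest is /ʃ/ at distance 3.

θ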